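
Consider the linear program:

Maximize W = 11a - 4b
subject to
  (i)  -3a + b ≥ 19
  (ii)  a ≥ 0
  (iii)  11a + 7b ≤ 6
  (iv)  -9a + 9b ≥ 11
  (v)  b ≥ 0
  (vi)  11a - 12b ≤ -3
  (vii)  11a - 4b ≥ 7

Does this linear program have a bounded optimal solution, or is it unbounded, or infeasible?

The boundaries 11a - 12b = -3 and 11a - 4b = 7 meet at (12/11, 5/4), but that point violates -3a + b ≥ 19. Every candidate vertex is excluded by some other constraint, so the feasible region is empty.

infeasible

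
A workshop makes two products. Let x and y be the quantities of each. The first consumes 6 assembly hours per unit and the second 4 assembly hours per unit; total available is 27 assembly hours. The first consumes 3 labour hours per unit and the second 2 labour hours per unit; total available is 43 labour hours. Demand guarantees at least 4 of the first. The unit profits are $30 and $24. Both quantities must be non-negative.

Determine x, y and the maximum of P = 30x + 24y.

At the optimal vertex, 6x + 4y = 27 and x = 4.
Solving simultaneously gives x = 4, y = 3/4.

x = 4, y = 3/4, maximum P = 138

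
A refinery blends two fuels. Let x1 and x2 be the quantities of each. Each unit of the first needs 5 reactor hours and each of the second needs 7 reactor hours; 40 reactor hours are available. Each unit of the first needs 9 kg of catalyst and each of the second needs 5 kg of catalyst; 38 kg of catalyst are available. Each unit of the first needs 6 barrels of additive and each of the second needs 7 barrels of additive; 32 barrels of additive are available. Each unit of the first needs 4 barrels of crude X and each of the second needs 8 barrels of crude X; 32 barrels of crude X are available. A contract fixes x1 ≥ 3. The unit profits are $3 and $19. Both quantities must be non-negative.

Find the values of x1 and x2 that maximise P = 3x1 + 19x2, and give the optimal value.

Feasible corners and P = 3x1 + 19x2:
  (38/9, 0) → P = 38/3
  (3, 0) → P = 9
  (106/33, 20/11) → P = 486/11
  (3, 2) → P = 47

x1 = 3, x2 = 2, maximum P = 47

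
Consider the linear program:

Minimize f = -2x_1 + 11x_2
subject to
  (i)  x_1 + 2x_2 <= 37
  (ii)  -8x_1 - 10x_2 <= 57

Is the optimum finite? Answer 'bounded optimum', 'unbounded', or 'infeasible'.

From the feasible point (-242/3, 353/6), moving in the direction (10, -8) keeps every constraint satisfied while f decreases without bound.

unbounded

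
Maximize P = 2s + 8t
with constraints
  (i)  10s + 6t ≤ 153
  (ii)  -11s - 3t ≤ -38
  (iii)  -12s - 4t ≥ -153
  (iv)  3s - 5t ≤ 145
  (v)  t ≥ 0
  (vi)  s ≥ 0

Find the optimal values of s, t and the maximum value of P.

s = 0, t = 51/2, maximum P = 204

Vertices and P = 2s + 8t:
  (153/16, 153/16) → P = 765/8
  (0, 51/2) → P = 204
  (38/11, 0) → P = 76/11
  (0, 38/3) → P = 304/3
  (51/4, 0) → P = 51/2

The binding constraints are 10s + 6t = 153 and s = 0.
Solving simultaneously gives s = 0, t = 51/2.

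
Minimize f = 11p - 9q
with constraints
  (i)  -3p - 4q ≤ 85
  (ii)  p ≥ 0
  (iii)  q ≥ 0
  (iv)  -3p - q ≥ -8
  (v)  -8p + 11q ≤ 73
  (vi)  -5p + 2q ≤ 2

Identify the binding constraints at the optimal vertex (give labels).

(iv) and (vi)

Vertices and f = 11p - 9q:
  (0, 0) → f = 0
  (0, 1) → f = -9
  (8/3, 0) → f = 88/3
  (14/11, 46/11) → f = -260/11

The minimum is at (14/11, 46/11). Substituting into each constraint, equality holds for (iv) and (vi); the remaining constraints have slack.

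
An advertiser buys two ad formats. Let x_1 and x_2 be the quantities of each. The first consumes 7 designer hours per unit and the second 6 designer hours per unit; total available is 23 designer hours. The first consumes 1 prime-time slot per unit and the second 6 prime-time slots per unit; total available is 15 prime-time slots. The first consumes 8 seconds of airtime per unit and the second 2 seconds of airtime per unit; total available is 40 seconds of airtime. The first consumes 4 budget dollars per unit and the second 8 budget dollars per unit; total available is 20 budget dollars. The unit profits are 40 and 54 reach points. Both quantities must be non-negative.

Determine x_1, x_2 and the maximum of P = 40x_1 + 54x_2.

x_1 = 2, x_2 = 3/2, maximum P = 161

Corner points and P = 40x_1 + 54x_2:
  (0, 0) → P = 0
  (0, 5/2) → P = 135
  (23/7, 0) → P = 920/7
  (2, 3/2) → P = 161

At the optimal vertex, 7x_1 + 6x_2 = 23 and 4x_1 + 8x_2 = 20.
Solving simultaneously gives x_1 = 2, x_2 = 3/2.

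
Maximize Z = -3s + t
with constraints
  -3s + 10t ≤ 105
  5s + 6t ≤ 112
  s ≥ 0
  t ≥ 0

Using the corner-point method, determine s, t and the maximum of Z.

s = 0, t = 21/2, maximum Z = 21/2

Vertices and Z = -3s + t:
  (245/34, 861/68) → Z = -609/68
  (0, 21/2) → Z = 21/2
  (112/5, 0) → Z = -336/5
  (0, 0) → Z = 0

At the optimal vertex, -3s + 10t = 105 and s = 0.
Solving simultaneously gives s = 0, t = 21/2.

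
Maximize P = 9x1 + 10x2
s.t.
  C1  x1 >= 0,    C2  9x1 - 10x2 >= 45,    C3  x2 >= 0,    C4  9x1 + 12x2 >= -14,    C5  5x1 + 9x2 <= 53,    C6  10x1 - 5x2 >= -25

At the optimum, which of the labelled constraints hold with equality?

Feasible corners and P = 9x1 + 10x2:
  (5, 0) → P = 45
  (935/131, 252/131) → P = 10935/131
  (53/5, 0) → P = 477/5

The maximum is at (53/5, 0). Substituting into each constraint, equality holds for C3 and C5; the remaining constraints have slack.

C3 and C5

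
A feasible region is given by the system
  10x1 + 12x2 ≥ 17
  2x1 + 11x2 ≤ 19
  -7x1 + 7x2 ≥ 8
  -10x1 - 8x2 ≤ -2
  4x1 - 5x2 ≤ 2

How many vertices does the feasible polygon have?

Of the 10 pairwise boundary intersections, those satisfying every inequality are:
  (-41/86, 78/43)
  (23/154, 199/154)
  (45/91, 149/91)

3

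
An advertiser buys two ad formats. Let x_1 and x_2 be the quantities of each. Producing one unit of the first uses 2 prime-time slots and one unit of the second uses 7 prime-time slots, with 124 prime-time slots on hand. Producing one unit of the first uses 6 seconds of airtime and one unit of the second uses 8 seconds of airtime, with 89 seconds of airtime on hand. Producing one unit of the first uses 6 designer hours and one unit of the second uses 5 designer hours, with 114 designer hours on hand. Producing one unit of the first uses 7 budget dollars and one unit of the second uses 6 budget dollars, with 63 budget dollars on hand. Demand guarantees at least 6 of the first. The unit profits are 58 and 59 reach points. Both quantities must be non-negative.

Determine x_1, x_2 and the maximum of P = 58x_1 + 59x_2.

x_1 = 6, x_2 = 7/2, maximum P = 1109/2

Feasible corners and P = 58x_1 + 59x_2:
  (9, 0) → P = 522
  (6, 0) → P = 348
  (6, 7/2) → P = 1109/2

At the optimal vertex, 7x_1 + 6x_2 = 63 and x_1 = 6.
Solving simultaneously gives x_1 = 6, x_2 = 7/2.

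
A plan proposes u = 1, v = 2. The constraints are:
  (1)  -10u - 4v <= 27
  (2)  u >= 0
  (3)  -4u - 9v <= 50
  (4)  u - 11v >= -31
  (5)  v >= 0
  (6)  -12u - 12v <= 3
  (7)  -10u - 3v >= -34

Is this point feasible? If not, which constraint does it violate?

feasible

(1): -18 ≤ 27 ✓
(2): 1 ≥ 0 ✓
(3): -22 ≤ 50 ✓
(4): -21 ≥ -31 ✓
(5): 2 ≥ 0 ✓
(6): -36 ≤ 3 ✓
(7): -16 ≥ -34 ✓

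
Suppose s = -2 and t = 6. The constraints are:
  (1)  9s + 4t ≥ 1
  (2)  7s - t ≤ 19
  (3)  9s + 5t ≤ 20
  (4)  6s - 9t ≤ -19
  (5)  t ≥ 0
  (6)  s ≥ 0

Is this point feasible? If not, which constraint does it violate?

not feasible — violates (6)

Constraint (6): s = -2, which is not ≥ 0. All other constraints are satisfied.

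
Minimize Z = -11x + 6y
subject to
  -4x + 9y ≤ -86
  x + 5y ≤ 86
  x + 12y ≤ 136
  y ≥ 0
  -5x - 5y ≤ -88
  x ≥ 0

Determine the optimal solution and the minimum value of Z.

Corner points and Z = -11x + 6y:
  (752/19, 458/57) → Z = -7356/19
  (43/2, 0) → Z = -473/2
  (352/7, 50/7) → Z = -3572/7
  (86, 0) → Z = -946

The binding constraints are x + 5y = 86 and y = 0.
Solving simultaneously gives x = 86, y = 0.

x = 86, y = 0, minimum Z = -946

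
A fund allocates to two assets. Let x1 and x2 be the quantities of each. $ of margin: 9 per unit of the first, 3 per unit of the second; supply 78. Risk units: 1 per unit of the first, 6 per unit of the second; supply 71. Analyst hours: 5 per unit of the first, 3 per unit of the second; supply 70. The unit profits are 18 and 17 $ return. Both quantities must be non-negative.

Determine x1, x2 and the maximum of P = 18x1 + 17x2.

x1 = 5, x2 = 11, maximum P = 277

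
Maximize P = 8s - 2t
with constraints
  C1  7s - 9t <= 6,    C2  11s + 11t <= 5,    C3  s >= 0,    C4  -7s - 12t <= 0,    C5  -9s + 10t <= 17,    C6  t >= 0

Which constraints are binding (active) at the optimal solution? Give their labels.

C2 and C6

Vertices and P = 8s - 2t:
  (0, 5/11) → P = -10/11
  (5/11, 0) → P = 40/11
  (0, 0) → P = 0

The maximum is at (5/11, 0). Substituting into each constraint, equality holds for C2 and C6; the remaining constraints have slack.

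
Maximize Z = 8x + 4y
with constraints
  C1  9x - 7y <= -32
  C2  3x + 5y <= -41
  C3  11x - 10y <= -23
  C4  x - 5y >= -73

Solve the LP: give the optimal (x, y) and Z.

x = -149/22, y = -91/22, maximum Z = -778/11

The feasible region is unbounded (it extends along (-10, -11), (-5, -1)), but Z strictly decreases along every unbounded feasible direction, so there is no improving ray and the maximum is attained at a vertex.

The optimum lies where 9x - 7y = -32 and 3x + 5y = -41.
Solving simultaneously gives x = -149/22, y = -91/22.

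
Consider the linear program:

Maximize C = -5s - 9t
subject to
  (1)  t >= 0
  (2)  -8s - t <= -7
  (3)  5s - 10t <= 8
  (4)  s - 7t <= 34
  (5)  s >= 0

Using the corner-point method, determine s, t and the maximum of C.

Vertices and C = -5s - 9t:
  (7/8, 0) → C = -35/8
  (8/5, 0) → C = -8
  (0, 7) → C = -63
The feasible region is unbounded (it extends along (0, 1), (2, 1)), but C strictly decreases along every unbounded feasible direction, so there is no improving ray and the maximum is attained at a vertex.

At the optimal vertex, t = 0 and -8s - t = -7.
Solving simultaneously gives s = 7/8, t = 0.

s = 7/8, t = 0, maximum C = -35/8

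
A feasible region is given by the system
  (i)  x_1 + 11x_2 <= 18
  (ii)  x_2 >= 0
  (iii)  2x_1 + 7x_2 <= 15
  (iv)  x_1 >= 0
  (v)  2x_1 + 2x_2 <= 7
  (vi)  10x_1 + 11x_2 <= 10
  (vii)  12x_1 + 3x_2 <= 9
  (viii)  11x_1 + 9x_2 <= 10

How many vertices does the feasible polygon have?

5

The feasible vertices (each the meet of two boundaries and inside every other half-plane) are:
  (0, 0)
  (3/4, 0)
  (0, 10/11)
  (20/31, 10/31)
  (17/25, 7/25)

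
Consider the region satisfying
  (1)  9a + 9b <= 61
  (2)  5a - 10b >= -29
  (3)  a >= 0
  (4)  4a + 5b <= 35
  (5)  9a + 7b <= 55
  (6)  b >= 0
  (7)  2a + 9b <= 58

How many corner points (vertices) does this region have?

5

Pairwise boundary intersections that survive every other constraint:
  (349/135, 566/135)
  (34/9, 3)
  (0, 29/10)
  (0, 0)
  (55/9, 0)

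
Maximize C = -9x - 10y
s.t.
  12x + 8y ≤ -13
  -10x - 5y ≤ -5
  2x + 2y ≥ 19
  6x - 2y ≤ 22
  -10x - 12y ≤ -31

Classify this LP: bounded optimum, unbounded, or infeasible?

The boundaries 12x + 8y = -13 and 2x + 2y = 19 meet at (-89/4, 127/4), but that point violates -10x - 5y ≤ -5. Every candidate vertex is excluded by some other constraint, so the feasible region is empty.

infeasible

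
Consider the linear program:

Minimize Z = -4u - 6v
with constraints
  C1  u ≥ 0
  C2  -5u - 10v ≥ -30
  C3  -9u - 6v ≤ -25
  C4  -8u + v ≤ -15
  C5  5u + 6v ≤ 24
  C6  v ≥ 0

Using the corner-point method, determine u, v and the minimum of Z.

The optimum lies where -5u - 10v = -30 and 5u + 6v = 24.
Solving simultaneously gives u = 3, v = 3/2.

u = 3, v = 3/2, minimum Z = -21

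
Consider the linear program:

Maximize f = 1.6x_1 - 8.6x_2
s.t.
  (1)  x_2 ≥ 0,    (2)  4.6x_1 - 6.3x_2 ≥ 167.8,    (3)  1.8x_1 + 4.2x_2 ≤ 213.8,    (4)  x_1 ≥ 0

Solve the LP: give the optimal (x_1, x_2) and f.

x_1 = 1069/9, x_2 = 0, maximum f = 8552/45

Feasible corners and f = 1.6x_1 - 8.6x_2:
  (839/23, 0) → f = 6712/115
  (1069/9, 0) → f = 8552/45
  (4885/73, 34072/1533) → f = -644416/7665

The binding constraints are x_2 = 0 and 1.8x_1 + 4.2x_2 = 213.8.
Solving simultaneously gives x_1 = 1069/9, x_2 = 0.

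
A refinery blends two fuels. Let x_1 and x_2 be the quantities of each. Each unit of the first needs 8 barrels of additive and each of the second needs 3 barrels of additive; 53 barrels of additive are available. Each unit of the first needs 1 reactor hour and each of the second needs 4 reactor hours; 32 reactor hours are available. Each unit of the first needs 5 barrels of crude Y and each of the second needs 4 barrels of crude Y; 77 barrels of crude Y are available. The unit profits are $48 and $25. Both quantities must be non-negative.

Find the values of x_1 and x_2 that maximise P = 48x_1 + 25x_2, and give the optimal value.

x_1 = 4, x_2 = 7, maximum P = 367

Extreme points and P = 48x_1 + 25x_2:
  (0, 0) → P = 0
  (0, 8) → P = 200
  (53/8, 0) → P = 318
  (4, 7) → P = 367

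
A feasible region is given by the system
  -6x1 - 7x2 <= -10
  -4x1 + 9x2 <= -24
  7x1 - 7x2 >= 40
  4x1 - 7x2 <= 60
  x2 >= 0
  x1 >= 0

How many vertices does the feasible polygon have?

3

The feasible vertices (each the meet of two boundaries and inside every other half-plane) are:
  (93/2, 18)
  (6, 0)
  (15, 0)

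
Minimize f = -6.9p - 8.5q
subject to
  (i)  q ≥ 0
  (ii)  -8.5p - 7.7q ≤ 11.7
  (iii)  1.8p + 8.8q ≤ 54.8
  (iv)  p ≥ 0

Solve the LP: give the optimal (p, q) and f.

p = 274/9, q = 0, minimum f = -3151/15

Corner points and f = -6.9p - 8.5q:
  (274/9, 0) → f = -3151/15
  (0, 0) → f = 0
  (0, 137/22) → f = -2329/44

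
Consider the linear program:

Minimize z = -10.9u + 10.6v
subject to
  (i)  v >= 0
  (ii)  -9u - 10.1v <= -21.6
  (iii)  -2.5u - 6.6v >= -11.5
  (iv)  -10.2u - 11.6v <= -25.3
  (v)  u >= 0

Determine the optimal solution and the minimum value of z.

At the optimal vertex, v = 0 and -2.5u - 6.6v = -11.5.
Solving simultaneously gives u = 23/5, v = 0.

u = 4.6, v = 0, minimum z = -50.14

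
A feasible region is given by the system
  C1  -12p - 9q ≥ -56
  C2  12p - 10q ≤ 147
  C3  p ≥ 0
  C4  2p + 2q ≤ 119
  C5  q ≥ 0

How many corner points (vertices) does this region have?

Pairwise boundary intersections that survive every other constraint:
  (0, 56/9)
  (14/3, 0)
  (0, 0)

3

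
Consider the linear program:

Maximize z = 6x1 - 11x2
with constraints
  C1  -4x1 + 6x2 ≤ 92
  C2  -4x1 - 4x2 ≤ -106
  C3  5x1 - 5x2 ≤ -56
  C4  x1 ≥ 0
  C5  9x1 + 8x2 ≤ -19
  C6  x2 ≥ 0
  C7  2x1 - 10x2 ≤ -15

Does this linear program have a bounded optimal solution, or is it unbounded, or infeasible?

The boundaries -4x1 + 6x2 = 92 and -4x1 - 4x2 = -106 meet at (67/10, 99/5), but that point violates 9x1 + 8x2 ≤ -19. Every candidate vertex is excluded by some other constraint, so the feasible region is empty.

infeasible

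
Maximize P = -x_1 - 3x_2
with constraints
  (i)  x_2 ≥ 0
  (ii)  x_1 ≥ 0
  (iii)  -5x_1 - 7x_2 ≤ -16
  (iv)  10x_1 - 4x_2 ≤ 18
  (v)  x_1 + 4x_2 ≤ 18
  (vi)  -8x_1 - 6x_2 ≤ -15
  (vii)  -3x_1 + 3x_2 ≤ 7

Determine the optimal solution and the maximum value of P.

Extreme points and P = -x_1 - 3x_2:
  (19/9, 7/9) → P = -40/9
  (9/26, 53/26) → P = -84/13
  (36/11, 81/22) → P = -315/22
  (26/15, 61/15) → P = -209/15
  (1/14, 101/42) → P = -51/7

The binding constraints are -5x_1 - 7x_2 = -16 and 10x_1 - 4x_2 = 18.
Solving simultaneously gives x_1 = 19/9, x_2 = 7/9.

x_1 = 19/9, x_2 = 7/9, maximum P = -40/9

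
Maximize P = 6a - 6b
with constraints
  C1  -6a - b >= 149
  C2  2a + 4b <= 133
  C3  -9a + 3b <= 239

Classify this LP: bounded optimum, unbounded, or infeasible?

From the feasible point (-686/27, 31/9), moving in the direction (-3, -9) keeps every constraint satisfied while P increases without bound.

unbounded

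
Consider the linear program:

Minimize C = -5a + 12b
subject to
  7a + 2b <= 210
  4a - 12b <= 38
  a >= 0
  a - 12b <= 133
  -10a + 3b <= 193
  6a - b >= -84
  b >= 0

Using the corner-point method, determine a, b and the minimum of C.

Corner points and C = -5a + 12b:
  (649/23, 287/46) → C = -1523/23
  (244/41, 3451/41) → C = 40192/41
  (19/2, 0) → C = -95/2
  (0, 193/3) → C = 772
  (0, 0) → C = 0

a = 649/23, b = 287/46, minimum C = -1523/23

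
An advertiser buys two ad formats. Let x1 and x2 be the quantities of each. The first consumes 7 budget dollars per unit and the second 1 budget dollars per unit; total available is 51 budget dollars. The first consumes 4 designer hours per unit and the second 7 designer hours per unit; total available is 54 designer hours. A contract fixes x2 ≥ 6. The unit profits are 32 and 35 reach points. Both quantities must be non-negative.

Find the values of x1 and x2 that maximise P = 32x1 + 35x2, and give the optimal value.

Extreme points and P = 32x1 + 35x2:
  (0, 54/7) → P = 270
  (0, 6) → P = 210
  (3, 6) → P = 306

At the optimal vertex, 4x1 + 7x2 = 54 and x2 = 6.
Solving simultaneously gives x1 = 3, x2 = 6.

x1 = 3, x2 = 6, maximum P = 306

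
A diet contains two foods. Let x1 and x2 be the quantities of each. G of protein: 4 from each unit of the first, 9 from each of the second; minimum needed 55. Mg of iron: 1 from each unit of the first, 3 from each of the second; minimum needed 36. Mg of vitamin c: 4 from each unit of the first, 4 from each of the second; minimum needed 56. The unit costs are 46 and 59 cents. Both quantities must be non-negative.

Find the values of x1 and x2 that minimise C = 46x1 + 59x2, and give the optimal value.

Extreme points and C = 46x1 + 59x2:
  (0, 14) → C = 826
  (36, 0) → C = 1656
  (3, 11) → C = 787
The feasible region is unbounded (it extends along (0, 1), (1, 0)), but C strictly increases along every unbounded feasible direction, so there is no improving ray and the minimum is attained at a vertex.

x1 = 3, x2 = 11, minimum C = 787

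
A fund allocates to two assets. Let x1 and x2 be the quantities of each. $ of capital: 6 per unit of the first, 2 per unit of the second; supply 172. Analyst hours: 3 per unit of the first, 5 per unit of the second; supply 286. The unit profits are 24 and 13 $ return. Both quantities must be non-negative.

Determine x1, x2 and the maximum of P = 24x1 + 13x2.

x1 = 12, x2 = 50, maximum P = 938

Vertices and P = 24x1 + 13x2:
  (0, 0) → P = 0
  (0, 286/5) → P = 3718/5
  (86/3, 0) → P = 688
  (12, 50) → P = 938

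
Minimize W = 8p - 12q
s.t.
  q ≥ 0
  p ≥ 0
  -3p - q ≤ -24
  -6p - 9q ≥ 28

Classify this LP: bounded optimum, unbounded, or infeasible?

infeasible

The boundaries q = 0 and -3p - q = -24 meet at (8, 0), but that point violates -6p - 9q ≥ 28. Every candidate vertex is excluded by some other constraint, so the feasible region is empty.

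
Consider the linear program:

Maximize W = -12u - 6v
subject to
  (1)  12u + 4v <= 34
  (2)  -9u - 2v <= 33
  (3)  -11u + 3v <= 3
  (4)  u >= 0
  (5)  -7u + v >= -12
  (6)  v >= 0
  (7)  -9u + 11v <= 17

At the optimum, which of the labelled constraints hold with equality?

(4) and (6)

Feasible corners and W = -12u - 6v:
  (41/20, 47/20) → W = -387/10
  (51/28, 85/28) → W = -561/14
  (0, 1) → W = -6
  (9/47, 80/47) → W = -588/47
  (0, 0) → W = 0
  (12/7, 0) → W = -144/7

The maximum is at (0, 0). Substituting into each constraint, equality holds for (4) and (6); the remaining constraints have slack.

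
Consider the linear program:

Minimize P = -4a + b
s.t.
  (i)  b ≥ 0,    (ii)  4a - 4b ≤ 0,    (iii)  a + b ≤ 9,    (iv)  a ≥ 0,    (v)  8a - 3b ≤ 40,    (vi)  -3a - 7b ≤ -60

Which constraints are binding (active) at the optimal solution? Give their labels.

(iii) and (vi)

Extreme points and P = -4a + b:
  (0, 9) → P = 9
  (3/4, 33/4) → P = 21/4
  (0, 60/7) → P = 60/7

The minimum is at (3/4, 33/4). Substituting into each constraint, equality holds for (iii) and (vi); the remaining constraints have slack.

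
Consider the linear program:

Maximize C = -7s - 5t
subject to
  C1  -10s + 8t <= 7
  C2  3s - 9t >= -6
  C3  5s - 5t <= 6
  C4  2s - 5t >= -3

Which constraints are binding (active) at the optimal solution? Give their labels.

C1 and C3

Corner points and C = -7s - 5t:
  (-83/10, -19/2) → C = 528/5
  (-11/34, 8/17) → C = -3/34
  (14/5, 8/5) → C = -138/5
  (1, 1) → C = -12

The maximum is at (-83/10, -19/2). Substituting into each constraint, equality holds for C1 and C3; the remaining constraints have slack.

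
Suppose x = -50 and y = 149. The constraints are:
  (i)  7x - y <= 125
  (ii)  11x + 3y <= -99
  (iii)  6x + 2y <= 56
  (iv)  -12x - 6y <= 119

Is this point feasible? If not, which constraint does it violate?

feasible

(i): -499 ≤ 125 ✓
(ii): -103 ≤ -99 ✓
(iii): -2 ≤ 56 ✓
(iv): -294 ≤ 119 ✓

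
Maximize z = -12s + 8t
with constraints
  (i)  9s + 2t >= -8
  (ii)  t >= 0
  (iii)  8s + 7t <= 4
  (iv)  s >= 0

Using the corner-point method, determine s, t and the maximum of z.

s = 0, t = 4/7, maximum z = 32/7

Feasible corners and z = -12s + 8t:
  (1/2, 0) → z = -6
  (0, 0) → z = 0
  (0, 4/7) → z = 32/7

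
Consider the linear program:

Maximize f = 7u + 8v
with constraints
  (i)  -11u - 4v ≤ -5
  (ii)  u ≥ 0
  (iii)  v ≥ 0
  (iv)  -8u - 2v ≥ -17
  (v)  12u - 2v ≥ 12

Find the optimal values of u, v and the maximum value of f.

u = 29/20, v = 27/10, maximum f = 127/4

The binding constraints are -8u - 2v = -17 and 12u - 2v = 12.
Solving simultaneously gives u = 29/20, v = 27/10.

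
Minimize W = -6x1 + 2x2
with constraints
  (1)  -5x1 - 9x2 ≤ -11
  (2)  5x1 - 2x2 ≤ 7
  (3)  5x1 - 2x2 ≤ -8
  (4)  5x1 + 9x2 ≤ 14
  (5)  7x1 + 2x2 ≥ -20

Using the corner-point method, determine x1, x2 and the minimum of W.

x1 = -4/5, x2 = 2, minimum W = 44/5

Corner points and W = -6x1 + 2x2:
  (-10/11, 19/11) → W = 98/11
  (-202/53, 177/53) → W = 1566/53
  (-4/5, 2) → W = 44/5
  (-208/53, 198/53) → W = 1644/53

The binding constraints are 5x1 - 2x2 = -8 and 5x1 + 9x2 = 14.
Solving simultaneously gives x1 = -4/5, x2 = 2.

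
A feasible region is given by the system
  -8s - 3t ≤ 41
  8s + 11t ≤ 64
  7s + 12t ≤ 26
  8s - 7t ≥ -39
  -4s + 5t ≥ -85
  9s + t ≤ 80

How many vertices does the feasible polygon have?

Pairwise boundary intersections that survive every other constraint:
  (-101/20, -1/5)
  (25/26, -211/13)
  (-286/145, 481/145)
  (934/101, -326/101)
  (485/49, -445/49)

5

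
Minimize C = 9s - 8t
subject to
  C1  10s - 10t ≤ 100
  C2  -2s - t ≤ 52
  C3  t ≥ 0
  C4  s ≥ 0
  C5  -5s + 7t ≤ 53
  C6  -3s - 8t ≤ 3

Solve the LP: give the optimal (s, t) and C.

s = 0, t = 53/7, minimum C = -424/7

Vertices and C = 9s - 8t:
  (10, 0) → C = 90
  (123/2, 103/2) → C = 283/2
  (0, 0) → C = 0
  (0, 53/7) → C = -424/7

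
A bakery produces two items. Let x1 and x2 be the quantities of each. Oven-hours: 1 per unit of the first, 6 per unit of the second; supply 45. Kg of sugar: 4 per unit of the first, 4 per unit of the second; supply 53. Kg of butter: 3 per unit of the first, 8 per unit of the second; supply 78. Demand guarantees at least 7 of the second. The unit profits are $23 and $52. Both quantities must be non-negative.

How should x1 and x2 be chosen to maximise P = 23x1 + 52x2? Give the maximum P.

x1 = 3, x2 = 7, maximum P = 433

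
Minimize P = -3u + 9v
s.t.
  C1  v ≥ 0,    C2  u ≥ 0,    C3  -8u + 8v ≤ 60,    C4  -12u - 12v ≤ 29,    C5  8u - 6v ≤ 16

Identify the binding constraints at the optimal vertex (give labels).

C1 and C5

Extreme points and P = -3u + 9v:
  (0, 0) → P = 0
  (2, 0) → P = -6
  (0, 15/2) → P = 135/2
  (61/2, 38) → P = 501/2

The minimum is at (2, 0). Substituting into each constraint, equality holds for C1 and C5; the remaining constraints have slack.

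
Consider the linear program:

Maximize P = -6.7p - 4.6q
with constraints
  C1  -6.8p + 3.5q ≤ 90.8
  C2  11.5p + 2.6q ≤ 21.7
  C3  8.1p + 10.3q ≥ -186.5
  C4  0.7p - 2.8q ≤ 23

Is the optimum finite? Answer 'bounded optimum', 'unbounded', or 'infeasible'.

bounded optimum

Corner points and P = -6.7p - 4.6q:
  (-16013/5793, 119176/5793) → P = -881845/11586
  (-158799/9839, -53272/9839) → P = 2618009/19678
  (6028/1701, -24931/3402) → P = 169537/17010
  (-28530/2989, -31685/2989) → P = 336902/2989
The feasible region has finitely many vertices and no improving ray; the maximum is 2618009/19678 at (-158799/9839, -53272/9839).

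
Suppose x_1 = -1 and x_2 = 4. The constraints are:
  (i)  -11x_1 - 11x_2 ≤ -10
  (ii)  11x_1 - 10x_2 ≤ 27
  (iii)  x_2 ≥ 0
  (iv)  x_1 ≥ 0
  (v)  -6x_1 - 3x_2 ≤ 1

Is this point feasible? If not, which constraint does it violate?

Constraint (iv): x_1 = -1, which is not ≥ 0. All other constraints are satisfied.

not feasible — violates (iv)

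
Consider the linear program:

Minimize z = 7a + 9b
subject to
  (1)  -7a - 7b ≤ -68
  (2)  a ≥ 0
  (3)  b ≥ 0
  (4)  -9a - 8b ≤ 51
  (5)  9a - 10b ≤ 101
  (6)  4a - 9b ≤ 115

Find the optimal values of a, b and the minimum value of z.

Vertices and z = 7a + 9b:
  (0, 68/7) → z = 612/7
  (68/7, 0) → z = 68
  (101/9, 0) → z = 707/9
The feasible region is unbounded (it extends along (0, 1), (10, 9)), but z strictly increases along every unbounded feasible direction, so there is no improving ray and the minimum is attained at a vertex.

a = 68/7, b = 0, minimum z = 68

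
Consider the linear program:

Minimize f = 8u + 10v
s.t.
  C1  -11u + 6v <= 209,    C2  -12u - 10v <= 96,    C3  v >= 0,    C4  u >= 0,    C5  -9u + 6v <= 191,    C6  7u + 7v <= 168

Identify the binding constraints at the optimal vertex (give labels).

Vertices and f = 8u + 10v:
  (0, 0) → f = 0
  (24, 0) → f = 192
  (0, 24) → f = 240

The minimum is at (0, 0). Substituting into each constraint, equality holds for C3 and C4; the remaining constraints have slack.

C3 and C4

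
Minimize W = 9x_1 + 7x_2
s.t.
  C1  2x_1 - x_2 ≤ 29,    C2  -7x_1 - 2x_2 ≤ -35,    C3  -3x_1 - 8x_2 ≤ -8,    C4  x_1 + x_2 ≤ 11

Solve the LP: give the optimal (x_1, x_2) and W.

Feasible corners and W = 9x_1 + 7x_2:
  (240/19, -71/19) → W = 1663/19
  (40/3, -7/3) → W = 311/3
  (132/25, -49/50) → W = 2033/50
  (13/5, 42/5) → W = 411/5

x_1 = 132/25, x_2 = -49/50, minimum W = 2033/50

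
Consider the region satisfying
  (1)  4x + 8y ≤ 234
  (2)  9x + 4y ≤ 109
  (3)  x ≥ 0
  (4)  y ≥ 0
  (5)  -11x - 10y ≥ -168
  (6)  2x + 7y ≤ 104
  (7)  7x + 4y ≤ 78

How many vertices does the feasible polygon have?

Of the 21 pairwise boundary intersections, those satisfying every inequality are:
  (0, 0)
  (0, 104/7)
  (78/7, 0)
  (136/57, 808/57)
  (54/13, 159/13)

5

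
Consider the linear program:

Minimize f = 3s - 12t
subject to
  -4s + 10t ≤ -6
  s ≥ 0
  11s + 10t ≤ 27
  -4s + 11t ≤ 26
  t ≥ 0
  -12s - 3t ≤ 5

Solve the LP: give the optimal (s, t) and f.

s = 11/5, t = 7/25, minimum f = 81/25

Vertices and f = 3s - 12t:
  (11/5, 7/25) → f = 81/25
  (3/2, 0) → f = 9/2
  (27/11, 0) → f = 81/11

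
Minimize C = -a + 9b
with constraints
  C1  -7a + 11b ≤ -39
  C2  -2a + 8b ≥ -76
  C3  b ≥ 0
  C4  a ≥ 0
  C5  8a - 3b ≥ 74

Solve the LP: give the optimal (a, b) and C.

a = 38, b = 0, minimum C = -38

Vertices and C = -a + 9b:
  (697/67, 206/67) → C = 1157/67
  (38, 0) → C = -38
  (37/4, 0) → C = -37/4
The feasible region is unbounded (it extends along (11, 7), (4, 1)), but C strictly increases along every unbounded feasible direction, so there is no improving ray and the minimum is attained at a vertex.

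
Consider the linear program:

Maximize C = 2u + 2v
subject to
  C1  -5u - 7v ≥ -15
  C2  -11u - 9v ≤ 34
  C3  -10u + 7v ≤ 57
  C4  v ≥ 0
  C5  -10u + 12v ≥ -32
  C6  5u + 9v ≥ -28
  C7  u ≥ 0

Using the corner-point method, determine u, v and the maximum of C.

u = 3, v = 0, maximum C = 6

The optimum lies where -5u - 7v = -15 and v = 0.
Solving simultaneously gives u = 3, v = 0.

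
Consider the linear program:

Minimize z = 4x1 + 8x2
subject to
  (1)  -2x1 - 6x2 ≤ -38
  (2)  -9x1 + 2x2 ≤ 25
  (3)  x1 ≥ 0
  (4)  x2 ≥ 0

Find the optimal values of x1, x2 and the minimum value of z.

x1 = 0, x2 = 19/3, minimum z = 152/3

Corner points and z = 4x1 + 8x2:
  (0, 19/3) → z = 152/3
  (19, 0) → z = 76
  (0, 25/2) → z = 100
The feasible region is unbounded (it extends along (2, 9), (1, 0)), but z strictly increases along every unbounded feasible direction, so there is no improving ray and the minimum is attained at a vertex.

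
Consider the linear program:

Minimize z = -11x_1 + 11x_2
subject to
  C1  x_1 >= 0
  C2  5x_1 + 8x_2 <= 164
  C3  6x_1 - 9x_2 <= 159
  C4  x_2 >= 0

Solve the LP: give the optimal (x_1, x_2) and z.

x_1 = 916/31, x_2 = 63/31, minimum z = -9383/31

Feasible corners and z = -11x_1 + 11x_2:
  (0, 41/2) → z = 451/2
  (0, 0) → z = 0
  (916/31, 63/31) → z = -9383/31
  (53/2, 0) → z = -583/2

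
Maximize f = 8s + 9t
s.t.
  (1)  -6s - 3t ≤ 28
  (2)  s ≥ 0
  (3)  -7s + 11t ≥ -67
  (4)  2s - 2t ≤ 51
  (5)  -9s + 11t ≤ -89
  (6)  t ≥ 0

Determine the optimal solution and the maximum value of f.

s = 383/4, t = 281/4, maximum f = 5593/4

Feasible corners and f = 8s + 9t:
  (427/8, 223/8) → f = 5423/8
  (11, 10/11) → f = 1058/11
  (383/4, 281/4) → f = 5593/4

The optimum lies where 2s - 2t = 51 and -9s + 11t = -89.
Solving simultaneously gives s = 383/4, t = 281/4.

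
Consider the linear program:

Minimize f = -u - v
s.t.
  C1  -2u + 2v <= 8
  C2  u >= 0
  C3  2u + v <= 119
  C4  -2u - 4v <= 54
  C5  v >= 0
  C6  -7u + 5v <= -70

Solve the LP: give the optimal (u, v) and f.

Corner points and f = -u - v:
  (119/2, 0) → f = -119/2
  (665/17, 693/17) → f = -1358/17
  (10, 0) → f = -10

u = 665/17, v = 693/17, minimum f = -1358/17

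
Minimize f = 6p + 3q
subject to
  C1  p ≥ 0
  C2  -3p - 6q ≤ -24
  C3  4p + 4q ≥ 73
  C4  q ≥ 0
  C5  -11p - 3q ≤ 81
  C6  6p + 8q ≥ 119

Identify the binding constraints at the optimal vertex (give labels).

C1 and C3

Feasible corners and f = 6p + 3q:
  (0, 73/4) → f = 219/4
  (27/2, 19/4) → f = 381/4
  (119/6, 0) → f = 119
The feasible region is unbounded (it extends along (0, 1), (1, 0)), but f strictly increases along every unbounded feasible direction, so there is no improving ray and the minimum is attained at a vertex.

The minimum is at (0, 73/4). Substituting into each constraint, equality holds for C1 and C3; the remaining constraints have slack.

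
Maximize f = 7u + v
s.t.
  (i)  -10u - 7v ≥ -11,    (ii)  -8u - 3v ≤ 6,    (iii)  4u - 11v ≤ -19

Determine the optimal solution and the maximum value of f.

The binding constraints are -10u - 7v = -11 and 4u - 11v = -19.
Solving simultaneously gives u = -2/23, v = 39/23.

u = -2/23, v = 39/23, maximum f = 25/23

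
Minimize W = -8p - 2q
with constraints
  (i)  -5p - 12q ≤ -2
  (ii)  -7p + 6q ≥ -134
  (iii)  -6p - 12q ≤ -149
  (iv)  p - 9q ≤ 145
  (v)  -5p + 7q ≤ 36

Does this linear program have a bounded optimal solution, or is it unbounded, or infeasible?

Feasible corners and W = -8p - 2q:
  (417/20, 239/120) → W = -10247/60
  (1154/19, 922/19) → W = -11076/19
  (611/102, 961/102) → W = -1135/17
The feasible region has finitely many vertices and no improving ray; the minimum is -11076/19 at (1154/19, 922/19).

bounded optimum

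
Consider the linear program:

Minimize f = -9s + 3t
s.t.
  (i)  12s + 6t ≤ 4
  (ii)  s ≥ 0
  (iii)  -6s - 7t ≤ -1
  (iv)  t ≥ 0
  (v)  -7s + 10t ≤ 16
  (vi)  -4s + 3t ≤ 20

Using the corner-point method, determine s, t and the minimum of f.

Vertices and f = -9s + 3t:
  (0, 2/3) → f = 2
  (1/3, 0) → f = -3
  (0, 1/7) → f = 3/7
  (1/6, 0) → f = -3/2

At the optimal vertex, 12s + 6t = 4 and t = 0.
Solving simultaneously gives s = 1/3, t = 0.

s = 1/3, t = 0, minimum f = -3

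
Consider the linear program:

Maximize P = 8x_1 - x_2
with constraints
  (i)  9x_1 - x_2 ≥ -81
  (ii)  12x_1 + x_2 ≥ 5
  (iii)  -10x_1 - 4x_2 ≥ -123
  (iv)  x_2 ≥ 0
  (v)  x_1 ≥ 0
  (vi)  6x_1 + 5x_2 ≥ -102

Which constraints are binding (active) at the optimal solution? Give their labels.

Extreme points and P = 8x_1 - x_2:
  (5/12, 0) → P = 10/3
  (0, 5) → P = -5
  (123/10, 0) → P = 492/5
  (0, 123/4) → P = -123/4

The maximum is at (123/10, 0). Substituting into each constraint, equality holds for (iii) and (iv); the remaining constraints have slack.

(iii) and (iv)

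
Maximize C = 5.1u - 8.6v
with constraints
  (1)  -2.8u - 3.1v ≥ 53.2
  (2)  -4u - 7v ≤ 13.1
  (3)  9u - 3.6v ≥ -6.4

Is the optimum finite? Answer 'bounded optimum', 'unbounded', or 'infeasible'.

infeasible

The boundaries -2.8u - 3.1v = 53.2 and -4u - 7v = 13.1 meet at (-33179/720, 4403/180), but that point violates 9u - 3.6v ≥ -6.4. Every candidate vertex is excluded by some other constraint, so the feasible region is empty.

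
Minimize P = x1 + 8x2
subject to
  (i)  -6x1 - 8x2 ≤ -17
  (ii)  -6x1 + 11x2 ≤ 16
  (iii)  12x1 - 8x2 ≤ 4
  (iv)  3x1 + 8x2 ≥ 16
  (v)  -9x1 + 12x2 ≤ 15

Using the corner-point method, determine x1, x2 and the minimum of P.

Feasible corners and P = x1 + 8x2:
  (43/21, 18/7) → P = 475/21
  (1, 2) → P = 17
  (4/3, 3/2) → P = 40/3
  (2/3, 7/4) → P = 44/3

The optimum lies where 12x1 - 8x2 = 4 and 3x1 + 8x2 = 16.
Solving simultaneously gives x1 = 4/3, x2 = 3/2.

x1 = 4/3, x2 = 3/2, minimum P = 40/3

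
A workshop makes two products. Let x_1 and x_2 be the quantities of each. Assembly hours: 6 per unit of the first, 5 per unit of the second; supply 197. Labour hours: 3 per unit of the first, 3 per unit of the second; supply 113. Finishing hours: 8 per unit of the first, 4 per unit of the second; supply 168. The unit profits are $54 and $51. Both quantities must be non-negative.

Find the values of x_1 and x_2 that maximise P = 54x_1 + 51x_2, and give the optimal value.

Corner points and P = 54x_1 + 51x_2:
  (0, 0) → P = 0
  (0, 113/3) → P = 1921
  (21, 0) → P = 1134
  (13/3, 100/3) → P = 1934

The binding constraints are 3x_1 + 3x_2 = 113 and 8x_1 + 4x_2 = 168.
Solving simultaneously gives x_1 = 13/3, x_2 = 100/3.

x_1 = 13/3, x_2 = 100/3, maximum P = 1934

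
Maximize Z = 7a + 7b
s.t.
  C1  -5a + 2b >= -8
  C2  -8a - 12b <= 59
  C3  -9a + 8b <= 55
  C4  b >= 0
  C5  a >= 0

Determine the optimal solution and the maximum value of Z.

Vertices and Z = 7a + 7b:
  (87/11, 347/22) → Z = 3647/22
  (8/5, 0) → Z = 56/5
  (0, 55/8) → Z = 385/8
  (0, 0) → Z = 0

The optimum lies where -5a + 2b = -8 and -9a + 8b = 55.
Solving simultaneously gives a = 87/11, b = 347/22.

a = 87/11, b = 347/22, maximum Z = 3647/22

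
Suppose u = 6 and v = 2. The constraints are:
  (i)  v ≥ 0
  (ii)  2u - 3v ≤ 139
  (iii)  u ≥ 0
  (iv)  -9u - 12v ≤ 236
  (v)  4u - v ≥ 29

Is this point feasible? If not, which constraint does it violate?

Constraint (v): 4u - v = 22, which is not ≥ 29. All other constraints are satisfied.

not feasible — violates (v)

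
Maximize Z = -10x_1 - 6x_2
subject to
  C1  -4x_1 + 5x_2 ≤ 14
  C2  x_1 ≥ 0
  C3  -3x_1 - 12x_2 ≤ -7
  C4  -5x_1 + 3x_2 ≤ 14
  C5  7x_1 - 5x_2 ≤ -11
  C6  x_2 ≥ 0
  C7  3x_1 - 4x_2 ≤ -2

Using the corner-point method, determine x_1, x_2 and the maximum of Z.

x_1 = 0, x_2 = 11/5, maximum Z = -66/5

Corner points and Z = -10x_1 - 6x_2:
  (0, 14/5) → Z = -84/5
  (1, 18/5) → Z = -158/5
  (0, 11/5) → Z = -66/5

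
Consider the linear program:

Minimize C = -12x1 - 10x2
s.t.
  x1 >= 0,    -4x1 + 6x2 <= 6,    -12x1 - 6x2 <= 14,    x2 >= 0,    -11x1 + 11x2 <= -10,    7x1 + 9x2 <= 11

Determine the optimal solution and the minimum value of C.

Corner points and C = -12x1 - 10x2:
  (10/11, 0) → C = -120/11
  (11/7, 0) → C = -132/7
  (211/176, 51/176) → C = -1521/88

At the optimal vertex, x2 = 0 and 7x1 + 9x2 = 11.
Solving simultaneously gives x1 = 11/7, x2 = 0.

x1 = 11/7, x2 = 0, minimum C = -132/7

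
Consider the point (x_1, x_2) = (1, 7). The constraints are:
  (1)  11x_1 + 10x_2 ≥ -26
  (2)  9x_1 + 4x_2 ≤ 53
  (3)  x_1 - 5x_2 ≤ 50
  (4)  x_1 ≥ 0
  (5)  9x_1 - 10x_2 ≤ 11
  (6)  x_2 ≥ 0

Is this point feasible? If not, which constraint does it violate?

feasible

(1): 81 ≥ -26 ✓
(2): 37 ≤ 53 ✓
(3): -34 ≤ 50 ✓
(4): 1 ≥ 0 ✓
(5): -61 ≤ 11 ✓
(6): 7 ≥ 0 ✓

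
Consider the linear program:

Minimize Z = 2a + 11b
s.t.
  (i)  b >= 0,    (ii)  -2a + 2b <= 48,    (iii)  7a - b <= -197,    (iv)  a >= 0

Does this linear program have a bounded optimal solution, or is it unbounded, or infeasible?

The boundaries b = 0 and a = 0 meet at (0, 0), but that point violates 7a - b ≤ -197. Every candidate vertex is excluded by some other constraint, so the feasible region is empty.

infeasible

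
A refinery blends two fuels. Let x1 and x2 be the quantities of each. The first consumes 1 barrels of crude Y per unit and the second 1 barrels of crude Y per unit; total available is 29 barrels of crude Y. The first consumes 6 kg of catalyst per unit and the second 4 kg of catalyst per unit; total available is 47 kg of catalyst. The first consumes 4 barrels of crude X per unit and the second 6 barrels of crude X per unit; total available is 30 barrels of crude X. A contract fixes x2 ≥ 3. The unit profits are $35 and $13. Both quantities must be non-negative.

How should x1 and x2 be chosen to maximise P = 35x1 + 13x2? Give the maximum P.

x1 = 3, x2 = 3, maximum P = 144

Feasible corners and P = 35x1 + 13x2:
  (0, 5) → P = 65
  (0, 3) → P = 39
  (3, 3) → P = 144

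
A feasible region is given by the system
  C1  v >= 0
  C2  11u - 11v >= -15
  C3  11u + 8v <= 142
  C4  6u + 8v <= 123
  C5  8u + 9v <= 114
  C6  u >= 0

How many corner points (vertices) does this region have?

5

Of the 15 pairwise boundary intersections, those satisfying every inequality are:
  (142/11, 0)
  (0, 0)
  (1119/187, 1374/187)
  (0, 15/11)
  (366/35, 118/35)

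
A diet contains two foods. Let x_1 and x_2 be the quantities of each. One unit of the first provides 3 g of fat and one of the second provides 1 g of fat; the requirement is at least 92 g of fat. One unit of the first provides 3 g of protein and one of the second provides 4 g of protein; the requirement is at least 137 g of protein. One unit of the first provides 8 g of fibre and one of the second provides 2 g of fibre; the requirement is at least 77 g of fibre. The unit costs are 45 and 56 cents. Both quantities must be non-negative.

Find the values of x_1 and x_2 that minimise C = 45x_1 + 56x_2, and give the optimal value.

Feasible corners and C = 45x_1 + 56x_2:
  (0, 92) → C = 5152
  (137/3, 0) → C = 2055
  (77/3, 15) → C = 1995
The feasible region is unbounded (it extends along (0, 1), (1, 0)), but C strictly increases along every unbounded feasible direction, so there is no improving ray and the minimum is attained at a vertex.

The optimum lies where 3x_1 + x_2 = 92 and 3x_1 + 4x_2 = 137.
Solving simultaneously gives x_1 = 77/3, x_2 = 15.

x_1 = 77/3, x_2 = 15, minimum C = 1995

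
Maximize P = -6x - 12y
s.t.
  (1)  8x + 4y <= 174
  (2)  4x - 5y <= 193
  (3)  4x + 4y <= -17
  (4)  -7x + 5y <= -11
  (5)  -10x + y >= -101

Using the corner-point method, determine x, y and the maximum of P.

x = -182/3, y = -1307/15, maximum P = 7048/5

Feasible corners and P = -6x - 12y:
  (-182/3, -1307/15) → P = 7048/5
  (156/23, -763/23) → P = 8220/23
  (-41/48, -163/48) → P = 367/8
  (387/44, -287/22) → P = 2283/22

The optimum lies where 4x - 5y = 193 and -7x + 5y = -11.
Solving simultaneously gives x = -182/3, y = -1307/15.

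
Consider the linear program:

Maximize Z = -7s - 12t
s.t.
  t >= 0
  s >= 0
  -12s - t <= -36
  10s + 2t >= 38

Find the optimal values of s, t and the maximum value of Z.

Vertices and Z = -7s - 12t:
  (19/5, 0) → Z = -133/5
  (0, 36) → Z = -432
  (17/7, 48/7) → Z = -695/7
The feasible region is unbounded (it extends along (0, 1), (1, 0)), but Z strictly decreases along every unbounded feasible direction, so there is no improving ray and the maximum is attained at a vertex.

s = 19/5, t = 0, maximum Z = -133/5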